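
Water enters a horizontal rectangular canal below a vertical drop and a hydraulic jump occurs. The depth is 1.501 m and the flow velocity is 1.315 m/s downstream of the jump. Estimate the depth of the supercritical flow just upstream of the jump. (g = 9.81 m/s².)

y₁ = 0.2947 m

Fr₂ = V₂/√(g·y₂) = 1.315/√(9.81×1.501) = 0.3427.
Applying the sequent-depth relation in reverse, y₁/y₂ = ½[√(1 + 8Fr₂²) − 1] = ½[√1.9395 − 1] = 0.1963.
y₁ = 0.1963 × 1.501 = 0.2947 m.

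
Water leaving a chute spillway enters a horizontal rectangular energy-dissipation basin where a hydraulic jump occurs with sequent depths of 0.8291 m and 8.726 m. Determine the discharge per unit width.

For a rectangular channel the momentum equation gives q² = ½·g·y₁·y₂·(y₁ + y₂) = ½×9.81×0.8291×8.726×9.555 = 339.1.
q = √339.1 = 18.41 m²/s.

q = 18.41 m²/s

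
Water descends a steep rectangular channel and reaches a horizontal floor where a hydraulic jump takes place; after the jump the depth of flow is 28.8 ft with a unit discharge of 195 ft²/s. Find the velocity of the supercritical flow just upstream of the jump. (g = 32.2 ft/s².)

V₁ = 74.7 ft/s

V₂ = q/y₂ = 195/28.8 = 6.77 ft/s; Fr₂ = V₂/√(g·y₂) = 0.222.
Since the conjugate-depth ratio holds either way, y₁/y₂ = ½[√(1 + 8Fr₂²) − 1] = ½[√1.395 − 1] = 0.0907.
y₁ = 0.0907 × 28.8 = 2.61 ft.
V₁ = q/y₁ = 195/2.61 = 74.7 ft/s.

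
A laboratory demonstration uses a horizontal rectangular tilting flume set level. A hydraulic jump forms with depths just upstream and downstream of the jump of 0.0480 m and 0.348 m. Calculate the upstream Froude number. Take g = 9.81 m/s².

For a rectangular channel the momentum equation gives q² = ½·g·y₁·y₂·(y₁ + y₂) = ½×9.81×0.0480×0.348×0.396 = 0.0324.
q = √0.0324 = 0.180 m²/s.
V₁ = q/y₁ = 3.75 m/s; Fr₁ = V₁/√(g·y₁) = 5.47.

Fr₁ = 5.47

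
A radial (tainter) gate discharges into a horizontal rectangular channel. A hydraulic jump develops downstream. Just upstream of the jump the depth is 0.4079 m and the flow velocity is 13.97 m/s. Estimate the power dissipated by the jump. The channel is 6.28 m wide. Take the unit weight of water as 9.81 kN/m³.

Fr₁ = V₁/√(g·y₁) = 13.97/√(9.81×0.4079) = 6.984.
Conjugate-depth relation: y₂/y₁ = ½[√(1 + 8Fr₁²) − 1] = ½[√391.18 − 1] = 9.389.
y₂ = 9.389 × 0.4079 = 3.830 m.
Head loss: ΔE = (y₂ − y₁)³/(4y₁y₂) = (3.830 − 0.4079)³/(4×0.4079×3.830) = 40.07/6.249 = 6.412 m.
q = V₁·y₁ = 13.97 × 0.4079 = 5.698 m²/s. Q = q·b = 5.698 × 6.28 = 35.79 m³/s. P = γ·Q·ΔE = 9.81 × 35.79 × 6.412 = 2251 kW.

P = 2251 kW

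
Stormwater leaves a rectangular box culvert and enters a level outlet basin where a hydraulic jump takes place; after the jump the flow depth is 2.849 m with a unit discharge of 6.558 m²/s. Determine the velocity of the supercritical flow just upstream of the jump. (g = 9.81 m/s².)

V₁ = 7.851 m/s

V₂ = q/y₂ = 6.558/2.849 = 2.302 m/s; Fr₂ = V₂/√(g·y₂) = 0.4354.
Applying the sequent-depth relation in reverse, y₁/y₂ = ½[√(1 + 8Fr₂²) − 1] = ½[√2.5167 − 1] = 0.2932.
y₁ = 0.2932 × 2.849 = 0.8353 m.
V₁ = q/y₁ = 6.558/0.8353 = 7.851 m/s.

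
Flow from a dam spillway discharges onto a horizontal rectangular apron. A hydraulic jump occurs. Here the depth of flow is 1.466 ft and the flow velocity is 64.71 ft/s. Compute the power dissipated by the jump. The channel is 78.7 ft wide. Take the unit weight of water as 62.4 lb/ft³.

P = 40052 hp

Fr₁ = V₁/√(g·y₁) = 64.71/√(32.2×1.466) = 9.418.
From the momentum equation for a rectangular channel, y₂/y₁ = ½[√(1 + 8Fr₁²) − 1] = ½[√710.65 − 1] = 12.83.
y₂ = 12.83 × 1.466 = 18.81 ft.
q = V₁·y₁ = 64.71 × 1.466 = 94.86 ft²/s. V₂ = q/y₂ = 94.86/18.81 = 5.044 ft/s. E₁ = y₁ + V₁²/2g = 66.49 ft; E₂ = y₂ + V₂²/2g = 19.20 ft. ΔE = E₁ − E₂ = 47.29 ft.
Q = q·b = 94.86 × 78.7 = 7466 cfs. P = γ·Q·ΔE/550 = 62.4 × 7466 × 47.29 / 550 = 40052 hp.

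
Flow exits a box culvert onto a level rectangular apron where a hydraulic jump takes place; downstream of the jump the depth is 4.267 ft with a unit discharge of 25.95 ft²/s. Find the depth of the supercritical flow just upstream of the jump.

y₁ = 1.655 ft

V₂ = q/y₂ = 25.95/4.267 = 6.082 ft/s; Fr₂ = V₂/√(g·y₂) = 0.5188.
Applying the sequent-depth relation in reverse, y₁/y₂ = ½[√(1 + 8Fr₂²) − 1] = ½[√3.1535 − 1] = 0.3879.
y₁ = 0.3879 × 4.267 = 1.655 ft.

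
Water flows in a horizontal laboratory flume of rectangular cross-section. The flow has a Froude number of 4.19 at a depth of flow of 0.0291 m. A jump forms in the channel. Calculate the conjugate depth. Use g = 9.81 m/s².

y₂ = 0.158 m

Fr₁ = 4.19 (given).
Bélanger equation: y₂/y₁ = ½[√(1 + 8Fr₁²) − 1] = ½[√141.4 − 1] = 5.45.
y₂ = 5.45 × 0.0291 = 0.158 m.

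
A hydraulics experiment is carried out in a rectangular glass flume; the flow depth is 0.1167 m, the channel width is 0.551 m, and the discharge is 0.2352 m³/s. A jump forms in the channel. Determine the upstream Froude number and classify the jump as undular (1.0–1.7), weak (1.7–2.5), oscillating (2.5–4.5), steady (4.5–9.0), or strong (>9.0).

Fr₁ = 3.419; oscillating jump

q = Q/b = 0.2352/0.551 = 0.4269 m²/s; V₁ = q/y₁ = 3.658 m/s. Fr₁ = V₁/√(g·y₁) = 3.419.
Fr₁ = 3.419 lies in the oscillating range.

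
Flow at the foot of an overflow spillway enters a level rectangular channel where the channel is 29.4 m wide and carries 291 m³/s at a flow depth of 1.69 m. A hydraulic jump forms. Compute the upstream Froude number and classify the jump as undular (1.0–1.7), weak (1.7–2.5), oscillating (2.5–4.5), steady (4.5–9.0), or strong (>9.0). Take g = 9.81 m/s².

q = Q/b = 291/29.4 = 9.90 m²/s; V₁ = q/y₁ = 5.86 m/s. Fr₁ = V₁/√(g·y₁) = 1.44.
Fr₁ = 1.44 lies in the undular range.

Fr₁ = 1.44; undular jump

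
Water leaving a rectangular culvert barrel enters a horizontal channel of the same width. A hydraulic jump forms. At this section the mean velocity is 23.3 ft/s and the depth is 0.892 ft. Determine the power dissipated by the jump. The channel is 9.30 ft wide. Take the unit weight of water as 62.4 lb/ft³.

Fr₁ = V₁/√(g·y₁) = 23.3/√(32.2×0.892) = 4.35.
Sequent-depth ratio: y₂/y₁ = ½[√(1 + 8Fr₁²) − 1] = ½[√152.2 − 1] = 5.67.
y₂ = 5.67 × 0.892 = 5.06 ft.
q = V₁·y₁ = 23.3 × 0.892 = 20.8 ft²/s. V₂ = q/y₂ = 20.8/5.06 = 4.11 ft/s. E₁ = y₁ + V₁²/2g = 9.32 ft; E₂ = y₂ + V₂²/2g = 5.32 ft. ΔE = E₁ − E₂ = 4.00 ft.
Q = q·b = 20.8 × 9.30 = 193 cfs. P = γ·Q·ΔE/550 = 62.4 × 193 × 4.00 / 550 = 87.8 hp.

P = 87.8 hp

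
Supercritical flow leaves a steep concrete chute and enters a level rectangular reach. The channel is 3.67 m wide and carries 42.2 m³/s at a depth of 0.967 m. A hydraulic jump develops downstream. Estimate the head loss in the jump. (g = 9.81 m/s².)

q = Q/b = 42.2/3.67 = 11.5 m²/s; V₁ = q/y₁ = 11.9 m/s. Fr₁ = V₁/√(g·y₁) = 3.86.
By Bélanger, y₂/y₁ = ½[√(1 + 8Fr₁²) − 1] = ½[√120.2 − 1] = 4.98.
y₂ = 4.98 × 0.967 = 4.82 m.
Head loss: ΔE = (y₂ − y₁)³/(4y₁y₂) = (4.82 − 0.967)³/(4×0.967×4.82) = 57.1/18.6 = 3.07 m.

ΔE = 3.07 m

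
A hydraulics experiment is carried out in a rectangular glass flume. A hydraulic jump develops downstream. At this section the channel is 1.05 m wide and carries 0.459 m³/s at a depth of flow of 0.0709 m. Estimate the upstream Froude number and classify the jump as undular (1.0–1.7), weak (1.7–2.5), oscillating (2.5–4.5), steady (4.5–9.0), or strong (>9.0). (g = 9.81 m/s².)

Fr₁ = 7.39; steady jump

q = Q/b = 0.459/1.05 = 0.437 m²/s; V₁ = q/y₁ = 6.17 m/s. Fr₁ = V₁/√(g·y₁) = 7.39.
Fr₁ = 7.39 lies in the steady range.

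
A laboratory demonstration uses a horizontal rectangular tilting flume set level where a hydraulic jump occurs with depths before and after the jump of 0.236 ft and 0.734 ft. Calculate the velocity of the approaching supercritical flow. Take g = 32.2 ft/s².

For a rectangular channel the momentum equation gives q² = ½·g·y₁·y₂·(y₁ + y₂) = ½×32.2×0.236×0.734×0.970 = 2.71.
q = √2.71 = 1.64 ft²/s.
V₁ = q/y₁ = 1.64/0.236 = 6.97 ft/s.

V₁ = 6.97 ft/s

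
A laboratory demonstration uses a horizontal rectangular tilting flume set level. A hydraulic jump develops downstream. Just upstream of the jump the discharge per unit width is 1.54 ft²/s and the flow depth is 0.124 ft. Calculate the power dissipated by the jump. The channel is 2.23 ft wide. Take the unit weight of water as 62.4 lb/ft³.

V₁ = q/y₁ = 1.54/0.124 = 12.4 ft/s. Fr₁ = V₁/√(g·y₁) = 12.4/√(32.2×0.124) = 6.22.
Conjugate-depth relation: y₂/y₁ = ½[√(1 + 8Fr₁²) − 1] = ½[√310.0 − 1] = 8.30.
y₂ = 8.30 × 0.124 = 1.03 ft.
V₂ = q/y₂ = 1.54/1.03 = 1.50 ft/s. E₁ = y₁ + V₁²/2g = 2.52 ft; E₂ = y₂ + V₂²/2g = 1.06 ft. ΔE = E₁ − E₂ = 1.45 ft.
Q = q·b = 1.54 × 2.23 = 3.43 cfs. P = γ·Q·ΔE/550 = 62.4 × 3.43 × 1.45 / 550 = 0.567 hp.

P = 0.567 hp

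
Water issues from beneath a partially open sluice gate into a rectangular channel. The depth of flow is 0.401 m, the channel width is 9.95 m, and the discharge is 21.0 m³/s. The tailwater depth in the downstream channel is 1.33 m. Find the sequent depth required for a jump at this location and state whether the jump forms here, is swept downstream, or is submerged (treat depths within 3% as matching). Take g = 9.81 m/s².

q = Q/b = 21.0/9.95 = 2.11 m²/s; V₁ = q/y₁ = 5.26 m/s. Fr₁ = V₁/√(g·y₁) = 2.65.
Conjugate-depth relation: y₂/y₁ = ½[√(1 + 8Fr₁²) − 1] = ½[√57.34 − 1] = 3.29.
y₂ = 3.29 × 0.401 = 1.32 m.
Tailwater y_tw = 1.33 m: y_tw ≈ y₂, so the jump forms here.

y₂ = 1.32 m; the jump forms here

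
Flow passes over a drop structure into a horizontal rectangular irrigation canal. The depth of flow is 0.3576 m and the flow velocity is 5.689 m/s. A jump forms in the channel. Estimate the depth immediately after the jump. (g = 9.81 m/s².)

y₂ = 1.368 m

Fr₁ = V₁/√(g·y₁) = 5.689/√(9.81×0.3576) = 3.037.
From the momentum equation for a rectangular channel, y₂/y₁ = ½[√(1 + 8Fr₁²) − 1] = ½[√74.807 − 1] = 3.825.
y₂ = 3.825 × 0.3576 = 1.368 m.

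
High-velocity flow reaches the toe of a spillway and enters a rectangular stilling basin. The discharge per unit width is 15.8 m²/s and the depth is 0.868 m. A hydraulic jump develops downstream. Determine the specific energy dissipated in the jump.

ΔE = 10.3 m

V₁ = q/y₁ = 15.8/0.868 = 18.2 m/s. Fr₁ = V₁/√(g·y₁) = 18.2/√(9.81×0.868) = 6.24.
Conjugate-depth relation: y₂/y₁ = ½[√(1 + 8Fr₁²) − 1] = ½[√312.3 − 1] = 8.34.
y₂ = 8.34 × 0.868 = 7.24 m.
Head loss: ΔE = (y₂ − y₁)³/(4y₁y₂) = (7.24 − 0.868)³/(4×0.868×7.24) = 258/25.1 = 10.3 m.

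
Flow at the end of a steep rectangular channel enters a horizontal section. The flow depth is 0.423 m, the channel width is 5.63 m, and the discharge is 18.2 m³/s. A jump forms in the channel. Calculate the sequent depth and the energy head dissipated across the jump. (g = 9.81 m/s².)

q = Q/b = 18.2/5.63 = 3.23 m²/s; V₁ = q/y₁ = 7.64 m/s. Fr₁ = V₁/√(g·y₁) = 3.75.
From the momentum equation for a rectangular channel, y₂/y₁ = ½[√(1 + 8Fr₁²) − 1] = ½[√113.6 − 1] = 4.83.
y₂ = 4.83 × 0.423 = 2.04 m.
V₂ = q/y₂ = 3.23/2.04 = 1.58 m/s. E₁ = y₁ + V₁²/2g = 3.40 m; E₂ = y₂ + V₂²/2g = 2.17 m. ΔE = E₁ − E₂ = 1.23 m.

y₂ = 2.04 m; ΔE = 1.23 m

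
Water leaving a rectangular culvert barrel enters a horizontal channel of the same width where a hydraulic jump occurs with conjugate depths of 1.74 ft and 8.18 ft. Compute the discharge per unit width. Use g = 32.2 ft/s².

For a rectangular channel the momentum equation gives q² = ½·g·y₁·y₂·(y₁ + y₂) = ½×32.2×1.74×8.18×9.92 = 2273.
q = √2273 = 47.7 ft²/s.

q = 47.7 ft²/s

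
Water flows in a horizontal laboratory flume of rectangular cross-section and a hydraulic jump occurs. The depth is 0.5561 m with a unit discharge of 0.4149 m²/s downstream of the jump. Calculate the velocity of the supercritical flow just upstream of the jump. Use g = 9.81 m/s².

V₂ = q/y₂ = 0.4149/0.5561 = 0.7461 m/s; Fr₂ = V₂/√(g·y₂) = 0.3194.
The Bélanger relation is symmetric: y₁/y₂ = ½[√(1 + 8Fr₂²) − 1] = ½[√1.8163 − 1] = 0.1739.
y₁ = 0.1739 × 0.5561 = 0.09668 m.
V₁ = q/y₁ = 0.4149/0.09668 = 4.292 m/s.

V₁ = 4.292 m/s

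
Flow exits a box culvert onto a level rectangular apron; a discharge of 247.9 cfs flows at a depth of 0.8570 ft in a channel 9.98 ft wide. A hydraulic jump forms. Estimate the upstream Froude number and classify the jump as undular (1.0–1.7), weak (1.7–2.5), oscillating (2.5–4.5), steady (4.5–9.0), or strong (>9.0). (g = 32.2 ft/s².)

Fr₁ = 5.518; steady jump

q = Q/b = 247.9/9.98 = 24.84 ft²/s; V₁ = q/y₁ = 28.98 ft/s. Fr₁ = V₁/√(g·y₁) = 5.518.
Fr₁ = 5.518 lies in the steady range.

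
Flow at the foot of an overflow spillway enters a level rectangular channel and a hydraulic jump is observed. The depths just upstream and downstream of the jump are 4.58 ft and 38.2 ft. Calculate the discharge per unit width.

q = 347 ft²/s

For a rectangular channel the momentum equation gives q² = ½·g·y₁·y₂·(y₁ + y₂) = ½×32.2×4.58×38.2×42.8 = 120502.
q = √120502 = 347 ft²/s.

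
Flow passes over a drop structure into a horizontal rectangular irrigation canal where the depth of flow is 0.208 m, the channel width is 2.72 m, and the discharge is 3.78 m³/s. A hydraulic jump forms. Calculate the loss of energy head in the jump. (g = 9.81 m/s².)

ΔE = 1.15 m

q = Q/b = 3.78/2.72 = 1.39 m²/s; V₁ = q/y₁ = 6.68 m/s. Fr₁ = V₁/√(g·y₁) = 4.68.
From the momentum equation for a rectangular channel, y₂/y₁ = ½[√(1 + 8Fr₁²) − 1] = ½[√176.0 − 1] = 6.13.
y₂ = 6.13 × 0.208 = 1.28 m.
V₂ = q/y₂ = 1.39/1.28 = 1.09 m/s. E₁ = y₁ + V₁²/2g = 2.48 m; E₂ = y₂ + V₂²/2g = 1.34 m. ΔE = E₁ − E₂ = 1.15 m.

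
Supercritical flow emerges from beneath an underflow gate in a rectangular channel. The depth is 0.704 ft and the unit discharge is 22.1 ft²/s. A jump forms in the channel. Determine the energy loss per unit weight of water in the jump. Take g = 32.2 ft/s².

ΔE = 9.59 ft

V₁ = q/y₁ = 22.1/0.704 = 31.4 ft/s. Fr₁ = V₁/√(g·y₁) = 31.4/√(32.2×0.704) = 6.59.
By Bélanger, y₂/y₁ = ½[√(1 + 8Fr₁²) − 1] = ½[√348.8 − 1] = 8.84.
y₂ = 8.84 × 0.704 = 6.22 ft.
V₂ = q/y₂ = 22.1/6.22 = 3.55 ft/s. E₁ = y₁ + V₁²/2g = 16.0 ft; E₂ = y₂ + V₂²/2g = 6.42 ft. ΔE = E₁ − E₂ = 9.59 ft.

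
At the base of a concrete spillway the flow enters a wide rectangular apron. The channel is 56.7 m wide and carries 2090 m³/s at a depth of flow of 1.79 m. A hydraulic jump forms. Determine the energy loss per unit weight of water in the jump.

q = Q/b = 2090/56.7 = 36.9 m²/s; V₁ = q/y₁ = 20.6 m/s. Fr₁ = V₁/√(g·y₁) = 4.91.
Bélanger equation: y₂/y₁ = ½[√(1 + 8Fr₁²) − 1] = ½[√194.2 − 1] = 6.47.
y₂ = 6.47 × 1.79 = 11.6 m.
V₂ = q/y₂ = 36.9/11.6 = 3.18 m/s. E₁ = y₁ + V₁²/2g = 23.4 m; E₂ = y₂ + V₂²/2g = 12.1 m. ΔE = E₁ − E₂ = 11.3 m.

ΔE = 11.3 m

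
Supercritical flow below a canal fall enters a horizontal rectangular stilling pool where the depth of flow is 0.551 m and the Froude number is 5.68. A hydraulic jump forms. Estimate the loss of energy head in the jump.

ΔE = 5.12 m

Fr₁ = 5.68 (given).
Sequent-depth ratio: y₂/y₁ = ½[√(1 + 8Fr₁²) − 1] = ½[√259.1 − 1] = 7.55.
y₂ = 7.55 × 0.551 = 4.16 m.
V₁ = Fr₁·√(g·y₁) = 5.68×√(9.81×0.551) = 13.2 m/s; q = V₁·y₁ = 7.28 m²/s. V₂ = q/y₂ = 7.28/4.16 = 1.75 m/s. E₁ = y₁ + V₁²/2g = 9.44 m; E₂ = y₂ + V₂²/2g = 4.32 m. ΔE = E₁ − E₂ = 5.12 m.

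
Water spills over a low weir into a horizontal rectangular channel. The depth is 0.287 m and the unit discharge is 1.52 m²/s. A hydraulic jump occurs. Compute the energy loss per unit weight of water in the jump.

ΔE = 0.481 m

V₁ = q/y₁ = 1.52/0.287 = 5.30 m/s. Fr₁ = V₁/√(g·y₁) = 5.30/√(9.81×0.287) = 3.16.
Bélanger equation: y₂/y₁ = ½[√(1 + 8Fr₁²) − 1] = ½[√80.70 − 1] = 3.99.
y₂ = 3.99 × 0.287 = 1.15 m.
Head loss: ΔE = (y₂ − y₁)³/(4y₁y₂) = (1.15 − 0.287)³/(4×0.287×1.15) = 0.633/1.32 = 0.481 m.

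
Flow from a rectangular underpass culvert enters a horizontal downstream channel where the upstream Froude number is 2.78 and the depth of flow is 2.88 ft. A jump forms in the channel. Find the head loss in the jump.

Fr₁ = 2.78 (given).
From the momentum equation for a rectangular channel, y₂/y₁ = ½[√(1 + 8Fr₁²) − 1] = ½[√62.83 − 1] = 3.46.
y₂ = 3.46 × 2.88 = 9.97 ft.
V₁ = Fr₁·√(g·y₁) = 2.78×√(32.2×2.88) = 26.8 ft/s; q = V₁·y₁ = 77.1 ft²/s. V₂ = q/y₂ = 77.1/9.97 = 7.73 ft/s. E₁ = y₁ + V₁²/2g = 14.0 ft; E₂ = y₂ + V₂²/2g = 10.9 ft. ΔE = E₁ − E₂ = 3.11 ft.

ΔE = 3.11 ft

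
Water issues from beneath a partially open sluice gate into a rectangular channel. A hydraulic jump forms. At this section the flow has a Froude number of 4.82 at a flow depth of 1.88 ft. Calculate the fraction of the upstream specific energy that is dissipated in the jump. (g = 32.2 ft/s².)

ΔE/E₁ = 0.475 (47.5%)

Fr₁ = 4.82 (given).
From the momentum equation for a rectangular channel, y₂/y₁ = ½[√(1 + 8Fr₁²) − 1] = ½[√186.9 − 1] = 6.33.
y₂ = 6.33 × 1.88 = 11.9 ft.
E₁ = y₁(1 + Fr₁²/2) = 1.88×(1 + 4.82²/2) = 23.7 ft. ΔE = (y₂ − y₁)³/(4y₁y₂) = 11.3 ft. ΔE/E₁ = 11.3/23.7 = 0.475.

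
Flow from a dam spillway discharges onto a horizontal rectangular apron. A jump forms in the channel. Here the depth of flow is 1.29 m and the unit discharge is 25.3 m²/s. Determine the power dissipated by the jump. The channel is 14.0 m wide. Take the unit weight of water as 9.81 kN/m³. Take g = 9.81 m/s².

P = 38551 kW

V₁ = q/y₁ = 25.3/1.29 = 19.6 m/s. Fr₁ = V₁/√(g·y₁) = 19.6/√(9.81×1.29) = 5.51.
From the momentum equation for a rectangular channel, y₂/y₁ = ½[√(1 + 8Fr₁²) − 1] = ½[√244.2 − 1] = 7.31.
y₂ = 7.31 × 1.29 = 9.43 m.
Head loss: ΔE = (y₂ − y₁)³/(4y₁y₂) = (9.43 − 1.29)³/(4×1.29×9.43) = 540/48.7 = 11.1 m.
Q = q·b = 25.3 × 14.0 = 354 m³/s. P = γ·Q·ΔE = 9.81 × 354 × 11.1 = 38551 kW.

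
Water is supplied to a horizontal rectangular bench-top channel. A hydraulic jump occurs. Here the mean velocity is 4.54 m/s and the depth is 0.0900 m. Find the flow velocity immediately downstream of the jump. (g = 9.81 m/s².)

Fr₁ = V₁/√(g·y₁) = 4.54/√(9.81×0.0900) = 4.83.
Sequent-depth ratio: y₂/y₁ = ½[√(1 + 8Fr₁²) − 1] = ½[√187.8 − 1] = 6.35.
y₂ = 6.35 × 0.0900 = 0.572 m.
q = V₁·y₁ = 4.54 × 0.0900 = 0.409 m²/s.
V₂ = q/y₂ = 0.409/0.572 = 0.715 m/s.

V₂ = 0.715 m/s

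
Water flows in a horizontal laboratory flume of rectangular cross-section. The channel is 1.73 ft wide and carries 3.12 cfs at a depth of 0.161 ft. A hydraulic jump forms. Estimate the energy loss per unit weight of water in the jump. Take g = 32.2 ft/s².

ΔE = 1.02 ft

q = Q/b = 3.12/1.73 = 1.80 ft²/s; V₁ = q/y₁ = 11.2 ft/s. Fr₁ = V₁/√(g·y₁) = 4.92.
By Bélanger, y₂/y₁ = ½[√(1 + 8Fr₁²) − 1] = ½[√194.6 − 1] = 6.48.
y₂ = 6.48 × 0.161 = 1.04 ft.
V₂ = q/y₂ = 1.80/1.04 = 1.73 ft/s. E₁ = y₁ + V₁²/2g = 2.11 ft; E₂ = y₂ + V₂²/2g = 1.09 ft. ΔE = E₁ − E₂ = 1.02 ft.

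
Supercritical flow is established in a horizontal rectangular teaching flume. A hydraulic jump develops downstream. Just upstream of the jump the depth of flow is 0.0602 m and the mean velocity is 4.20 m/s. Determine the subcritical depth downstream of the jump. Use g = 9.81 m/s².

y₂ = 0.436 m

Fr₁ = V₁/√(g·y₁) = 4.20/√(9.81×0.0602) = 5.47.
Conjugate-depth relation: y₂/y₁ = ½[√(1 + 8Fr₁²) − 1] = ½[√240.0 − 1] = 7.25.
y₂ = 7.25 × 0.0602 = 0.436 m.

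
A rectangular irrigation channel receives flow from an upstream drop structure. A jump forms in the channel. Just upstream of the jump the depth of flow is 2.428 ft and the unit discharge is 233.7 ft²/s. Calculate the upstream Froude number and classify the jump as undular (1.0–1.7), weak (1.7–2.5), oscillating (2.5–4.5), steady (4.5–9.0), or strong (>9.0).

V₁ = q/y₁ = 233.7/2.428 = 96.25 ft/s. Fr₁ = V₁/√(g·y₁) = 96.25/√(32.2×2.428) = 10.89.
Fr₁ = 10.89 lies in the strong range.

Fr₁ = 10.89; strong jump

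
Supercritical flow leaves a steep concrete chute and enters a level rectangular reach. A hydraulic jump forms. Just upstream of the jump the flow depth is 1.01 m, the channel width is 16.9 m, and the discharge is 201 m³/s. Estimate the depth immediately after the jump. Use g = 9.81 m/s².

q = Q/b = 201/16.9 = 11.9 m²/s; V₁ = q/y₁ = 11.8 m/s. Fr₁ = V₁/√(g·y₁) = 3.74.
Conjugate-depth relation: y₂/y₁ = ½[√(1 + 8Fr₁²) − 1] = ½[√113.0 − 1] = 4.81.
y₂ = 4.81 × 1.01 = 4.86 m.

y₂ = 4.86 m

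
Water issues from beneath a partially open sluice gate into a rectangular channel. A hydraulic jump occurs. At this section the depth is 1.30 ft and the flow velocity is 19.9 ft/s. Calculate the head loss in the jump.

Fr₁ = V₁/√(g·y₁) = 19.9/√(32.2×1.30) = 3.08.
By Bélanger, y₂/y₁ = ½[√(1 + 8Fr₁²) − 1] = ½[√76.68 − 1] = 3.88.
y₂ = 3.88 × 1.30 = 5.04 ft.
q = V₁·y₁ = 19.9 × 1.30 = 25.9 ft²/s. V₂ = q/y₂ = 25.9/5.04 = 5.13 ft/s. E₁ = y₁ + V₁²/2g = 7.45 ft; E₂ = y₂ + V₂²/2g = 5.45 ft. ΔE = E₁ − E₂ = 2.00 ft.

ΔE = 2.00 ft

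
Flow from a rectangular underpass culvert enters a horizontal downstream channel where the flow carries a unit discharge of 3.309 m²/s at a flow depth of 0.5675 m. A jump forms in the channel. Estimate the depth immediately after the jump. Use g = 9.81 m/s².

V₁ = q/y₁ = 3.309/0.5675 = 5.831 m/s. Fr₁ = V₁/√(g·y₁) = 5.831/√(9.81×0.5675) = 2.471.
Bélanger equation: y₂/y₁ = ½[√(1 + 8Fr₁²) − 1] = ½[√49.856 − 1] = 3.030.
y₂ = 3.030 × 0.5675 = 1.720 m.

y₂ = 1.720 m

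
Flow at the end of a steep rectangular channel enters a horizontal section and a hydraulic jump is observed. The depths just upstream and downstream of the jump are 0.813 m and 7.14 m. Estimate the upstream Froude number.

Fr₁ = 6.55

For a rectangular channel the momentum equation gives q² = ½·g·y₁·y₂·(y₁ + y₂) = ½×9.81×0.813×7.14×7.95 = 226.
q = √226 = 15.0 m²/s.
V₁ = q/y₁ = 18.5 m/s; Fr₁ = V₁/√(g·y₁) = 6.55.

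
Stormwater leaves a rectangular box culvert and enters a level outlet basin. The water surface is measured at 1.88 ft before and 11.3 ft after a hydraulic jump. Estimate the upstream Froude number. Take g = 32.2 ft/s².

For a rectangular channel the momentum equation gives q² = ½·g·y₁·y₂·(y₁ + y₂) = ½×32.2×1.88×11.3×13.2 = 4508.
q = √4508 = 67.1 ft²/s.
V₁ = q/y₁ = 35.7 ft/s; Fr₁ = V₁/√(g·y₁) = 4.59.

Fr₁ = 4.59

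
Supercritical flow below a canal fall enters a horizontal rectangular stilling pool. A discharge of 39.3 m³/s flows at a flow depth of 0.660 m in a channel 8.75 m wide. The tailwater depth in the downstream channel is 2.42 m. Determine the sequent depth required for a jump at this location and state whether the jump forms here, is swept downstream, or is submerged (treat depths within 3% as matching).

q = Q/b = 39.3/8.75 = 4.49 m²/s; V₁ = q/y₁ = 6.81 m/s. Fr₁ = V₁/√(g·y₁) = 2.67.
By Bélanger, y₂/y₁ = ½[√(1 + 8Fr₁²) − 1] = ½[√58.22 − 1] = 3.32.
y₂ = 3.32 × 0.660 = 2.19 m.
Tailwater y_tw = 2.42 m: y_tw > y₂, so the jump is submerged.

y₂ = 2.19 m; the jump is submerged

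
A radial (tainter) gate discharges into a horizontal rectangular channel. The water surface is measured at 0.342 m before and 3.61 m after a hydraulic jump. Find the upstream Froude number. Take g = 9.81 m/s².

Fr₁ = 7.81

For a rectangular channel the momentum equation gives q² = ½·g·y₁·y₂·(y₁ + y₂) = ½×9.81×0.342×3.61×3.95 = 23.9.
q = √23.9 = 4.89 m²/s.
V₁ = q/y₁ = 14.3 m/s; Fr₁ = V₁/√(g·y₁) = 7.81.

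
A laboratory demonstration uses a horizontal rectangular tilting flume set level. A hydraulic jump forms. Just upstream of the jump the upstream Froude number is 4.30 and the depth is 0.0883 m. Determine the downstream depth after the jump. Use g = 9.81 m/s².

Fr₁ = 4.30 (given).
Bélanger equation: y₂/y₁ = ½[√(1 + 8Fr₁²) − 1] = ½[√148.9 − 1] = 5.60.
y₂ = 5.60 × 0.0883 = 0.495 m.

y₂ = 0.495 m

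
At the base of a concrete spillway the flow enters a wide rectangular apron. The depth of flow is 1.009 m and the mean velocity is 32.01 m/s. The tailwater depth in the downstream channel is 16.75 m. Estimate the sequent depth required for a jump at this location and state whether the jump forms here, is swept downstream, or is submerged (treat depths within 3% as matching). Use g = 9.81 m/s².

Fr₁ = V₁/√(g·y₁) = 32.01/√(9.81×1.009) = 10.17.
Bélanger equation: y₂/y₁ = ½[√(1 + 8Fr₁²) − 1] = ½[√829.14 − 1] = 13.90.
y₂ = 13.90 × 1.009 = 14.02 m.
Tailwater y_tw = 16.75 m: y_tw > y₂, so the jump is submerged.

y₂ = 14.02 m; the jump is submerged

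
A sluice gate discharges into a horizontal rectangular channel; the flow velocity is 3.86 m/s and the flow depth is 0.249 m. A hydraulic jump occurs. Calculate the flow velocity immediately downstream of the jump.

Fr₁ = V₁/√(g·y₁) = 3.86/√(9.81×0.249) = 2.47.
Conjugate-depth relation: y₂/y₁ = ½[√(1 + 8Fr₁²) − 1] = ½[√49.80 − 1] = 3.03.
y₂ = 3.03 × 0.249 = 0.754 m.
q = V₁·y₁ = 3.86 × 0.249 = 0.961 m²/s.
V₂ = q/y₂ = 0.961/0.754 = 1.27 m/s.

V₂ = 1.27 m/s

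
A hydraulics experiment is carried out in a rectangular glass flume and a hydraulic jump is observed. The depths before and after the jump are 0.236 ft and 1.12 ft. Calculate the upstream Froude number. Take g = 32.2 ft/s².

Fr₁ = 3.69

For a rectangular channel the momentum equation gives q² = ½·g·y₁·y₂·(y₁ + y₂) = ½×32.2×0.236×1.12×1.36 = 5.77.
q = √5.77 = 2.40 ft²/s.
V₁ = q/y₁ = 10.2 ft/s; Fr₁ = V₁/√(g·y₁) = 3.69.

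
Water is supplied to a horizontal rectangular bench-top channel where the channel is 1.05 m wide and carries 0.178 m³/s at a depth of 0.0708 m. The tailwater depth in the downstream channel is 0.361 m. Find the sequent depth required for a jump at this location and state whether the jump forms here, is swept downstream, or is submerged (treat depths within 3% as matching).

y₂ = 0.254 m; the jump is submerged

q = Q/b = 0.178/1.05 = 0.170 m²/s; V₁ = q/y₁ = 2.39 m/s. Fr₁ = V₁/√(g·y₁) = 2.87.
Sequent-depth ratio: y₂/y₁ = ½[√(1 + 8Fr₁²) − 1] = ½[√67.04 − 1] = 3.59.
y₂ = 3.59 × 0.0708 = 0.254 m.
Tailwater y_tw = 0.361 m: y_tw > y₂, so the jump is submerged.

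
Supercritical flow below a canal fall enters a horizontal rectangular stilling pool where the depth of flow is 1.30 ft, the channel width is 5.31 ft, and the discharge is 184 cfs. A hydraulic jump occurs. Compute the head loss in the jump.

q = Q/b = 184/5.31 = 34.7 ft²/s; V₁ = q/y₁ = 26.7 ft/s. Fr₁ = V₁/√(g·y₁) = 4.12.
By Bélanger, y₂/y₁ = ½[√(1 + 8Fr₁²) − 1] = ½[√136.8 − 1] = 5.35.
y₂ = 5.35 × 1.30 = 6.95 ft.
V₂ = q/y₂ = 34.7/6.95 = 4.98 ft/s. E₁ = y₁ + V₁²/2g = 12.3 ft; E₂ = y₂ + V₂²/2g = 7.34 ft. ΔE = E₁ − E₂ = 4.99 ft.

ΔE = 4.99 ft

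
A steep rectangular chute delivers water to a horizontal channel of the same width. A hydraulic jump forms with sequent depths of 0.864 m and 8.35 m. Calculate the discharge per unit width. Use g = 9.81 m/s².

q = 18.1 m²/s

For a rectangular channel the momentum equation gives q² = ½·g·y₁·y₂·(y₁ + y₂) = ½×9.81×0.864×8.35×9.21 = 326.
q = √326 = 18.1 m²/s.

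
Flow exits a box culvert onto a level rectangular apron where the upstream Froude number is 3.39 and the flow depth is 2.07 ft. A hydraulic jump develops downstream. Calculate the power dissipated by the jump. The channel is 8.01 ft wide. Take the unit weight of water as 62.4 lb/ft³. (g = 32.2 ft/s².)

Fr₁ = 3.39 (given).
Sequent-depth ratio: y₂/y₁ = ½[√(1 + 8Fr₁²) − 1] = ½[√92.94 − 1] = 4.32.
y₂ = 4.32 × 2.07 = 8.94 ft.
V₁ = Fr₁·√(g·y₁) = 3.39×√(32.2×2.07) = 27.7 ft/s; q = V₁·y₁ = 57.3 ft²/s. V₂ = q/y₂ = 57.3/8.94 = 6.41 ft/s. E₁ = y₁ + V₁²/2g = 14.0 ft; E₂ = y₂ + V₂²/2g = 9.58 ft. ΔE = E₁ − E₂ = 4.38 ft.
Q = q·b = 57.3 × 8.01 = 459 cfs. P = γ·Q·ΔE/550 = 62.4 × 459 × 4.38 / 550 = 228 hp.

P = 228 hp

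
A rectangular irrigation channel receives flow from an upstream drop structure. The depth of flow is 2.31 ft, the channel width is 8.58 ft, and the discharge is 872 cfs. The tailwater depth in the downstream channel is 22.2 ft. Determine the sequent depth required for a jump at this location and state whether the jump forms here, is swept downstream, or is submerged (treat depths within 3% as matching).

q = Q/b = 872/8.58 = 102 ft²/s; V₁ = q/y₁ = 44.0 ft/s. Fr₁ = V₁/√(g·y₁) = 5.10.
Bélanger equation: y₂/y₁ = ½[√(1 + 8Fr₁²) − 1] = ½[√209.2 − 1] = 6.73.
y₂ = 6.73 × 2.31 = 15.6 ft.
Tailwater y_tw = 22.2 ft: y_tw > y₂, so the jump is submerged.

y₂ = 15.6 ft; the jump is submerged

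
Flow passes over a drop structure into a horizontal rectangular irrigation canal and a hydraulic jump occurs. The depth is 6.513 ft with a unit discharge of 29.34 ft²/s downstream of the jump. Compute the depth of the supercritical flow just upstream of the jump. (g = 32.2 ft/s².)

y₁ = 1.081 ft

V₂ = q/y₂ = 29.34/6.513 = 4.505 ft/s; Fr₂ = V₂/√(g·y₂) = 0.3111.
Since the conjugate-depth ratio holds either way, y₁/y₂ = ½[√(1 + 8Fr₂²) − 1] = ½[√1.7741 − 1] = 0.1660.
y₁ = 0.1660 × 6.513 = 1.081 ft.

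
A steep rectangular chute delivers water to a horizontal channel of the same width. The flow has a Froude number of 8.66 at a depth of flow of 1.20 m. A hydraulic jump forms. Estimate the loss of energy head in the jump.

ΔE = 31.8 m

Fr₁ = 8.66 (given).
Bélanger equation: y₂/y₁ = ½[√(1 + 8Fr₁²) − 1] = ½[√601.0 − 1] = 11.8.
y₂ = 11.8 × 1.20 = 14.1 m.
V₁ = Fr₁·√(g·y₁) = 8.66×√(9.81×1.20) = 29.7 m/s; q = V₁·y₁ = 35.7 m²/s. V₂ = q/y₂ = 35.7/14.1 = 2.53 m/s. E₁ = y₁ + V₁²/2g = 46.2 m; E₂ = y₂ + V₂²/2g = 14.4 m. ΔE = E₁ − E₂ = 31.8 m.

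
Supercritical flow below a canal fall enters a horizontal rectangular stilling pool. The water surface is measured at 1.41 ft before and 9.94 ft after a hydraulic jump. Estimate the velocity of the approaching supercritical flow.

V₁ = 35.9 ft/s

For a rectangular channel the momentum equation gives q² = ½·g·y₁·y₂·(y₁ + y₂) = ½×32.2×1.41×9.94×11.3 = 2561.
q = √2561 = 50.6 ft²/s.
V₁ = q/y₁ = 50.6/1.41 = 35.9 ft/s.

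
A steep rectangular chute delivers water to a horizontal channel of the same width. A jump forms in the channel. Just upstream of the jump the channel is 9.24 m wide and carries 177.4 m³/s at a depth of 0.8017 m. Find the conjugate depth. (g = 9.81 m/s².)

y₂ = 9.289 m

q = Q/b = 177.4/9.24 = 19.20 m²/s; V₁ = q/y₁ = 23.95 m/s. Fr₁ = V₁/√(g·y₁) = 8.539.
Conjugate-depth relation: y₂/y₁ = ½[√(1 + 8Fr₁²) − 1] = ½[√584.38 − 1] = 11.59.
y₂ = 11.59 × 0.8017 = 9.289 m.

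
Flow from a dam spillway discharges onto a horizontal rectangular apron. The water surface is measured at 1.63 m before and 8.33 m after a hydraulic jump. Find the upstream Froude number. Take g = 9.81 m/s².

Fr₁ = 3.95

For a rectangular channel the momentum equation gives q² = ½·g·y₁·y₂·(y₁ + y₂) = ½×9.81×1.63×8.33×9.96 = 663.
q = √663 = 25.8 m²/s.
V₁ = q/y₁ = 15.8 m/s; Fr₁ = V₁/√(g·y₁) = 3.95.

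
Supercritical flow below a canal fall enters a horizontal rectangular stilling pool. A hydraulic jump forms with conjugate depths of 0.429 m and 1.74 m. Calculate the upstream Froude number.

For a rectangular channel the momentum equation gives q² = ½·g·y₁·y₂·(y₁ + y₂) = ½×9.81×0.429×1.74×2.17 = 7.94.
q = √7.94 = 2.82 m²/s.
V₁ = q/y₁ = 6.57 m/s; Fr₁ = V₁/√(g·y₁) = 3.20.

Fr₁ = 3.20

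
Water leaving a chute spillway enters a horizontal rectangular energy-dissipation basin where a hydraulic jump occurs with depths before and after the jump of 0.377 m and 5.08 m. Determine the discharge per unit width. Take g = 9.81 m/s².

q = 7.16 m²/s

For a rectangular channel the momentum equation gives q² = ½·g·y₁·y₂·(y₁ + y₂) = ½×9.81×0.377×5.08×5.46 = 51.3.
q = √51.3 = 7.16 m²/s.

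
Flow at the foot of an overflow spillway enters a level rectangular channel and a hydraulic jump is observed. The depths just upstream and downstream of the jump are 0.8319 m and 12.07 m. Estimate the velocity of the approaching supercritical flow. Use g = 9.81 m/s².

For a rectangular channel the momentum equation gives q² = ½·g·y₁·y₂·(y₁ + y₂) = ½×9.81×0.8319×12.07×12.90 = 635.4.
q = √635.4 = 25.21 m²/s.
V₁ = q/y₁ = 25.21/0.8319 = 30.30 m/s.

V₁ = 30.30 m/s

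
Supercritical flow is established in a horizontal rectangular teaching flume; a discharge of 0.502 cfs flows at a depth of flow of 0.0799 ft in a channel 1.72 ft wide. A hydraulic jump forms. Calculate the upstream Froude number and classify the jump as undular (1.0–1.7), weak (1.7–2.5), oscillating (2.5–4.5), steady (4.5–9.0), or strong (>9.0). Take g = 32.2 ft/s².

Fr₁ = 2.28; weak jump

q = Q/b = 0.502/1.72 = 0.292 ft²/s; V₁ = q/y₁ = 3.65 ft/s. Fr₁ = V₁/√(g·y₁) = 2.28.
Fr₁ = 2.28 lies in the weak range.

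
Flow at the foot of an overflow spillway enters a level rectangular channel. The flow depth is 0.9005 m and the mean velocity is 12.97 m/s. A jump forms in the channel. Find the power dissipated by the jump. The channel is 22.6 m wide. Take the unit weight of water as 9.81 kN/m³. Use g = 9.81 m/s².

P = 10577 kW

Fr₁ = V₁/√(g·y₁) = 12.97/√(9.81×0.9005) = 4.364.
Bélanger equation: y₂/y₁ = ½[√(1 + 8Fr₁²) − 1] = ½[√153.34 − 1] = 5.692.
y₂ = 5.692 × 0.9005 = 5.125 m.
Head loss: ΔE = (y₂ − y₁)³/(4y₁y₂) = (5.125 − 0.9005)³/(4×0.9005×5.125) = 75.40/18.46 = 4.085 m.
q = V₁·y₁ = 12.97 × 0.9005 = 11.68 m²/s. Q = q·b = 11.68 × 22.6 = 264.0 m³/s. P = γ·Q·ΔE = 9.81 × 264.0 × 4.085 = 10577 kW.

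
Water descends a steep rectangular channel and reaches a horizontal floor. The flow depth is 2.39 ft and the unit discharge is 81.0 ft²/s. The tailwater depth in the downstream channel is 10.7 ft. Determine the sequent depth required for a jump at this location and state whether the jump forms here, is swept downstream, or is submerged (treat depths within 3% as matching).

y₂ = 11.9 ft; the jump is swept downstream

V₁ = q/y₁ = 81.0/2.39 = 33.9 ft/s. Fr₁ = V₁/√(g·y₁) = 33.9/√(32.2×2.39) = 3.86.
From the momentum equation for a rectangular channel, y₂/y₁ = ½[√(1 + 8Fr₁²) − 1] = ½[√120.4 − 1] = 4.99.
y₂ = 4.99 × 2.39 = 11.9 ft.
Tailwater y_tw = 10.7 ft: y_tw < y₂, so the jump is swept downstream.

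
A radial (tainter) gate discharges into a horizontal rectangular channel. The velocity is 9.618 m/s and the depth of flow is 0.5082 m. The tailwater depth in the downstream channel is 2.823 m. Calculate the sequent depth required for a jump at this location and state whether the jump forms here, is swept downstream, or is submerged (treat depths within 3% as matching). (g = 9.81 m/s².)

Fr₁ = V₁/√(g·y₁) = 9.618/√(9.81×0.5082) = 4.308.
From the momentum equation for a rectangular channel, y₂/y₁ = ½[√(1 + 8Fr₁²) − 1] = ½[√149.44 − 1] = 5.612.
y₂ = 5.612 × 0.5082 = 2.852 m.
Tailwater y_tw = 2.823 m: y_tw ≈ y₂, so the jump forms here.

y₂ = 2.852 m; the jump forms here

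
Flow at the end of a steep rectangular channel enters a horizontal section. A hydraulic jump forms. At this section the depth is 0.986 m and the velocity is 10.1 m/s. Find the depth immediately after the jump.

Fr₁ = V₁/√(g·y₁) = 10.1/√(9.81×0.986) = 3.25.
Conjugate-depth relation: y₂/y₁ = ½[√(1 + 8Fr₁²) − 1] = ½[√85.37 − 1] = 4.12.
y₂ = 4.12 × 0.986 = 4.06 m.

y₂ = 4.06 m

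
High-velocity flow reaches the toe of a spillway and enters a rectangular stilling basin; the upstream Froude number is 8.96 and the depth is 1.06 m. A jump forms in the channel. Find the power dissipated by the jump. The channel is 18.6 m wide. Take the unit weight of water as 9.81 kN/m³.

P = 169944 kW

Fr₁ = 8.96 (given).
By Bélanger, y₂/y₁ = ½[√(1 + 8Fr₁²) − 1] = ½[√643.3 − 1] = 12.2.
y₂ = 12.2 × 1.06 = 12.9 m.
V₁ = Fr₁·√(g·y₁) = 8.96×√(9.81×1.06) = 28.9 m/s; q = V₁·y₁ = 30.6 m²/s. V₂ = q/y₂ = 30.6/12.9 = 2.37 m/s. E₁ = y₁ + V₁²/2g = 43.6 m; E₂ = y₂ + V₂²/2g = 13.2 m. ΔE = E₁ − E₂ = 30.4 m.
Q = q·b = 30.6 × 18.6 = 570 m³/s. P = γ·Q·ΔE = 9.81 × 570 × 30.4 = 169944 kW.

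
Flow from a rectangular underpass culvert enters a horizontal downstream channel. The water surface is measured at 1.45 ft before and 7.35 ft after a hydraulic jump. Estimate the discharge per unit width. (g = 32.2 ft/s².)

For a rectangular channel the momentum equation gives q² = ½·g·y₁·y₂·(y₁ + y₂) = ½×32.2×1.45×7.35×8.80 = 1510.
q = √1510 = 38.9 ft²/s.

q = 38.9 ft²/s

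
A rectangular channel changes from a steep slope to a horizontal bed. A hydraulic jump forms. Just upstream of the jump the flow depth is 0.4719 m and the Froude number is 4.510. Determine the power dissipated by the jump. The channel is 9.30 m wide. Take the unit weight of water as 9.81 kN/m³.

P = 981.8 kW

Fr₁ = 4.510 (given).
By Bélanger, y₂/y₁ = ½[√(1 + 8Fr₁²) − 1] = ½[√163.72 − 1] = 5.898.
y₂ = 5.898 × 0.4719 = 2.783 m.
V₁ = Fr₁·√(g·y₁) = 4.510×√(9.81×0.4719) = 9.704 m/s; q = V₁·y₁ = 4.579 m²/s. V₂ = q/y₂ = 4.579/2.783 = 1.645 m/s. E₁ = y₁ + V₁²/2g = 5.271 m; E₂ = y₂ + V₂²/2g = 2.921 m. ΔE = E₁ − E₂ = 2.350 m.
Q = q·b = 4.579 × 9.30 = 42.59 m³/s. P = γ·Q·ΔE = 9.81 × 42.59 × 2.350 = 981.8 kW.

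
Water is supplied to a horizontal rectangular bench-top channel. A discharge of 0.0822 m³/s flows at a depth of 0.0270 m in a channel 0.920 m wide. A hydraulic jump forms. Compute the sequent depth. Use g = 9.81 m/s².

q = Q/b = 0.0822/0.920 = 0.0893 m²/s; V₁ = q/y₁ = 3.31 m/s. Fr₁ = V₁/√(g·y₁) = 6.43.
Conjugate-depth relation: y₂/y₁ = ½[√(1 + 8Fr₁²) − 1] = ½[√331.7 − 1] = 8.61.
y₂ = 8.61 × 0.0270 = 0.232 m.

y₂ = 0.232 m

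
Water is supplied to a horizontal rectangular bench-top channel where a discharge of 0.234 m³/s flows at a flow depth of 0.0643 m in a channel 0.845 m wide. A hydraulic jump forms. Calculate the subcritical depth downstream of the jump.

q = Q/b = 0.234/0.845 = 0.277 m²/s; V₁ = q/y₁ = 4.31 m/s. Fr₁ = V₁/√(g·y₁) = 5.42.
Bélanger equation: y₂/y₁ = ½[√(1 + 8Fr₁²) − 1] = ½[√236.2 − 1] = 7.19.
y₂ = 7.19 × 0.0643 = 0.462 m.

y₂ = 0.462 m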